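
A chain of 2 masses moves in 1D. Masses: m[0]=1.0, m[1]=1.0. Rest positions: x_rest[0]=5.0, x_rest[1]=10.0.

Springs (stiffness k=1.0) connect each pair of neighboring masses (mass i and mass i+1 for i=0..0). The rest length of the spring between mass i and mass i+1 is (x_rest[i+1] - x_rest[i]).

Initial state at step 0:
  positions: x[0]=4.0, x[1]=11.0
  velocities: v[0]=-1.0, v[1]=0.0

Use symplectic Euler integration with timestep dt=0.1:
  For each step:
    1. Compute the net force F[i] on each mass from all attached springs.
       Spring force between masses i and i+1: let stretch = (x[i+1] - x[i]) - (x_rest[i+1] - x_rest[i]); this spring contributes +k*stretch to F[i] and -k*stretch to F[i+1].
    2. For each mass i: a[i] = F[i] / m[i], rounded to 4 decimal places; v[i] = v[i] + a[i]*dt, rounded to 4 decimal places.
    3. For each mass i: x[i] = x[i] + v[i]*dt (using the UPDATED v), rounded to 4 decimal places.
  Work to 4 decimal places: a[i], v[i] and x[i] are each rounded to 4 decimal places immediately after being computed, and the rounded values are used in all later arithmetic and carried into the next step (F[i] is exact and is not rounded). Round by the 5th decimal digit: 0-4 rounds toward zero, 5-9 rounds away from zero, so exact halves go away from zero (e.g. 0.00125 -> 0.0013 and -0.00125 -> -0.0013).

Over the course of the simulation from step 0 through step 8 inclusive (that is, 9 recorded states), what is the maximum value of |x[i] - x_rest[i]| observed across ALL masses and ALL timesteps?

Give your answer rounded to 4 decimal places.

Answer: 1.1960

Derivation:
Step 0: x=[4.0000 11.0000] v=[-1.0000 0.0000]
Step 1: x=[3.9200 10.9800] v=[-0.8000 -0.2000]
Step 2: x=[3.8606 10.9394] v=[-0.5940 -0.4060]
Step 3: x=[3.8220 10.8780] v=[-0.3861 -0.6139]
Step 4: x=[3.8040 10.7961] v=[-0.1805 -0.8195]
Step 5: x=[3.8059 10.6942] v=[0.0187 -1.0187]
Step 6: x=[3.8267 10.5735] v=[0.2075 -1.2075]
Step 7: x=[3.8649 10.4353] v=[0.3822 -1.3822]
Step 8: x=[3.9188 10.2814] v=[0.5392 -1.5392]
Max displacement = 1.1960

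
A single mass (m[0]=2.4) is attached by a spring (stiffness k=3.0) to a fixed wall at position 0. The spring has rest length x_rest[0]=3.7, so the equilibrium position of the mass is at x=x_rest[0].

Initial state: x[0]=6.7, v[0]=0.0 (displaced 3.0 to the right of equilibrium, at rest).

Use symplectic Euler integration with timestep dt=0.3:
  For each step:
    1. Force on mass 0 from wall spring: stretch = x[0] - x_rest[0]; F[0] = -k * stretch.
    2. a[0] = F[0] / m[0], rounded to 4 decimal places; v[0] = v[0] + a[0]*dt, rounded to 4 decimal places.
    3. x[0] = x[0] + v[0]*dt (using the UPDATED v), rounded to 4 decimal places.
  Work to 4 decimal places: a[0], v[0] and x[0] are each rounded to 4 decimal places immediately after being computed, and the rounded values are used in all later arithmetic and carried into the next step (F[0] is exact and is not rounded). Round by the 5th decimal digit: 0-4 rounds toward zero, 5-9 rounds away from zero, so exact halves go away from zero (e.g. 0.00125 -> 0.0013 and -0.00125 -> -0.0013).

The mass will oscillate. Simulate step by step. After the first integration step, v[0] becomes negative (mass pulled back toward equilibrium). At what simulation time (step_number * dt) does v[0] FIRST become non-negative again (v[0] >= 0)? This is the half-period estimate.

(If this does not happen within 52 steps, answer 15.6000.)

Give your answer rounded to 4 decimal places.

Step 0: x=[6.7000] v=[0.0000]
Step 1: x=[6.3625] v=[-1.1250]
Step 2: x=[5.7255] v=[-2.1234]
Step 3: x=[4.8606] v=[-2.8830]
Step 4: x=[3.8651] v=[-3.3182]
Step 5: x=[2.8511] v=[-3.3801]
Step 6: x=[1.9326] v=[-3.0618]
Step 7: x=[1.2129] v=[-2.3990]
Step 8: x=[0.7730] v=[-1.4663]
Step 9: x=[0.6624] v=[-0.3687]
Step 10: x=[0.8935] v=[0.7704]
First v>=0 after going negative at step 10, time=3.0000

Answer: 3.0000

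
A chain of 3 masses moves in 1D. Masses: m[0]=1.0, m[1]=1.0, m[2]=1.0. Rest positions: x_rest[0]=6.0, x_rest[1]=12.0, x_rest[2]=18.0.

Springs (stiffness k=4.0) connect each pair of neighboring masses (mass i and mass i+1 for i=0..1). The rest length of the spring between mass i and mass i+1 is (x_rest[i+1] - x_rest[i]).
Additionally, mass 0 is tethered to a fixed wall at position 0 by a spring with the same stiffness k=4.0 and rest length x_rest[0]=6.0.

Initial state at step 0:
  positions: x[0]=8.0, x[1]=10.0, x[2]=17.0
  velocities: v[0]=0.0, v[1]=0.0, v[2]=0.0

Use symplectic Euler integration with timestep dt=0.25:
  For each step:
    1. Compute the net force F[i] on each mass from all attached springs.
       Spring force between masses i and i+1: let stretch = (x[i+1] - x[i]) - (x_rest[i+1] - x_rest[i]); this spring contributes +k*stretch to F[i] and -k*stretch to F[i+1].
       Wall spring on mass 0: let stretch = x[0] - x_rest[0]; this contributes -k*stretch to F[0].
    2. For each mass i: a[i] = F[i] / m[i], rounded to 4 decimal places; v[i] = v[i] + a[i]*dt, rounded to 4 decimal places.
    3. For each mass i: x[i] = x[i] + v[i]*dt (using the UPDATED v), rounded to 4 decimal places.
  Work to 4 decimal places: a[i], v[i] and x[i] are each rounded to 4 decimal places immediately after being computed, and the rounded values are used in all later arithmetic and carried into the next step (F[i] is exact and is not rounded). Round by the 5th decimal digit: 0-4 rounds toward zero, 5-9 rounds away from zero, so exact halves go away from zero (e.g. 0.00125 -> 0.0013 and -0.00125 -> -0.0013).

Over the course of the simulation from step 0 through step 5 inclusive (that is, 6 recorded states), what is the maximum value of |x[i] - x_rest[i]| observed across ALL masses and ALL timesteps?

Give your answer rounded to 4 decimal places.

Step 0: x=[8.0000 10.0000 17.0000] v=[0.0000 0.0000 0.0000]
Step 1: x=[6.5000 11.2500 16.7500] v=[-6.0000 5.0000 -1.0000]
Step 2: x=[4.5625 12.6875 16.6250] v=[-7.7500 5.7500 -0.5000]
Step 3: x=[3.5156 13.0781 17.0156] v=[-4.1875 1.5625 1.5625]
Step 4: x=[3.9805 12.0625 17.9219] v=[1.8594 -4.0625 3.6250]
Step 5: x=[5.4707 10.4912 18.8633] v=[5.9609 -6.2851 3.7656]
Max displacement = 2.4844

Answer: 2.4844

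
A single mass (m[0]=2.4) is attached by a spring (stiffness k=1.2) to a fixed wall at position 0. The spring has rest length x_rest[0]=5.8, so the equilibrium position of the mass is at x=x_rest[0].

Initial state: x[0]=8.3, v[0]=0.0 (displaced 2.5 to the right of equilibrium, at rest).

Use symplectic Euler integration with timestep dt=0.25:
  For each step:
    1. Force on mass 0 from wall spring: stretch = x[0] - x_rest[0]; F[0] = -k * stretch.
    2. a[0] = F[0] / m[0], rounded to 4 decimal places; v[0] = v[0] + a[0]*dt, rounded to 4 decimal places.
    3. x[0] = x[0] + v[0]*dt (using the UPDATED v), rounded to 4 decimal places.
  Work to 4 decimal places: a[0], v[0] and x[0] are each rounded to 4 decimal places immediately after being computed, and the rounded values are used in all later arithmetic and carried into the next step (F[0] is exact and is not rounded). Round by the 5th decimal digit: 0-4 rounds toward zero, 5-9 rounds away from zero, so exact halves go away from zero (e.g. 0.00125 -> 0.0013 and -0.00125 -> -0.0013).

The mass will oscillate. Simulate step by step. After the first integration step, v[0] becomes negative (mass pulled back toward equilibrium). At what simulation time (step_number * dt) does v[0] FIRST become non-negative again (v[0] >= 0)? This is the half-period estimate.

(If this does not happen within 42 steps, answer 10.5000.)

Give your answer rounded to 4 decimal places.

Step 0: x=[8.3000] v=[0.0000]
Step 1: x=[8.2219] v=[-0.3125]
Step 2: x=[8.0681] v=[-0.6153]
Step 3: x=[7.8434] v=[-0.8988]
Step 4: x=[7.5549] v=[-1.1542]
Step 5: x=[7.2115] v=[-1.3736]
Step 6: x=[6.8240] v=[-1.5501]
Step 7: x=[6.4045] v=[-1.6781]
Step 8: x=[5.9661] v=[-1.7537]
Step 9: x=[5.5225] v=[-1.7745]
Step 10: x=[5.0876] v=[-1.7398]
Step 11: x=[4.6749] v=[-1.6508]
Step 12: x=[4.2974] v=[-1.5102]
Step 13: x=[3.9668] v=[-1.3224]
Step 14: x=[3.6935] v=[-1.0933]
Step 15: x=[3.4860] v=[-0.8300]
Step 16: x=[3.3508] v=[-0.5408]
Step 17: x=[3.2921] v=[-0.2347]
Step 18: x=[3.3118] v=[0.0788]
First v>=0 after going negative at step 18, time=4.5000

Answer: 4.5000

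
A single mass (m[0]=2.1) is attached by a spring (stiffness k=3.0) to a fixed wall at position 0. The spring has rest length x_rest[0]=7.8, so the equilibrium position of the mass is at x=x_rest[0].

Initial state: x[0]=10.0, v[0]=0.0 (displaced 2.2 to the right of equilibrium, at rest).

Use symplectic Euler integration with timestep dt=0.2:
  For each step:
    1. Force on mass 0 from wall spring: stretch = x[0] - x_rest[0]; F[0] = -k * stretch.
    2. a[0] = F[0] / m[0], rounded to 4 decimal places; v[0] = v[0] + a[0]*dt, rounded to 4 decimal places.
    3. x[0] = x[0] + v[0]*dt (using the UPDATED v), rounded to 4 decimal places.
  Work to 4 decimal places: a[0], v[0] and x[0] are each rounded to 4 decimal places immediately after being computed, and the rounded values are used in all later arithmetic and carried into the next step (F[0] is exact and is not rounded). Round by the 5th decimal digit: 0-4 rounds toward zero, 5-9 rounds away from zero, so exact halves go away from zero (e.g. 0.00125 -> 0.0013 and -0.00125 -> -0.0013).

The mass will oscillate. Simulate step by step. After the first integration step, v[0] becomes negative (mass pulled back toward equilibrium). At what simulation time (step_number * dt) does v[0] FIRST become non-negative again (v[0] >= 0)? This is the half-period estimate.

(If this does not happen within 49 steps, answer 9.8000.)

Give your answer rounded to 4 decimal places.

Step 0: x=[10.0000] v=[0.0000]
Step 1: x=[9.8743] v=[-0.6286]
Step 2: x=[9.6300] v=[-1.2213]
Step 3: x=[9.2812] v=[-1.7442]
Step 4: x=[8.8477] v=[-2.1674]
Step 5: x=[8.3544] v=[-2.4667]
Step 6: x=[7.8294] v=[-2.6251]
Step 7: x=[7.3027] v=[-2.6335]
Step 8: x=[6.8044] v=[-2.4914]
Step 9: x=[6.3630] v=[-2.2069]
Step 10: x=[6.0037] v=[-1.7963]
Step 11: x=[5.7471] v=[-1.2831]
Step 12: x=[5.6078] v=[-0.6966]
Step 13: x=[5.5937] v=[-0.0703]
Step 14: x=[5.7057] v=[0.5601]
First v>=0 after going negative at step 14, time=2.8000

Answer: 2.8000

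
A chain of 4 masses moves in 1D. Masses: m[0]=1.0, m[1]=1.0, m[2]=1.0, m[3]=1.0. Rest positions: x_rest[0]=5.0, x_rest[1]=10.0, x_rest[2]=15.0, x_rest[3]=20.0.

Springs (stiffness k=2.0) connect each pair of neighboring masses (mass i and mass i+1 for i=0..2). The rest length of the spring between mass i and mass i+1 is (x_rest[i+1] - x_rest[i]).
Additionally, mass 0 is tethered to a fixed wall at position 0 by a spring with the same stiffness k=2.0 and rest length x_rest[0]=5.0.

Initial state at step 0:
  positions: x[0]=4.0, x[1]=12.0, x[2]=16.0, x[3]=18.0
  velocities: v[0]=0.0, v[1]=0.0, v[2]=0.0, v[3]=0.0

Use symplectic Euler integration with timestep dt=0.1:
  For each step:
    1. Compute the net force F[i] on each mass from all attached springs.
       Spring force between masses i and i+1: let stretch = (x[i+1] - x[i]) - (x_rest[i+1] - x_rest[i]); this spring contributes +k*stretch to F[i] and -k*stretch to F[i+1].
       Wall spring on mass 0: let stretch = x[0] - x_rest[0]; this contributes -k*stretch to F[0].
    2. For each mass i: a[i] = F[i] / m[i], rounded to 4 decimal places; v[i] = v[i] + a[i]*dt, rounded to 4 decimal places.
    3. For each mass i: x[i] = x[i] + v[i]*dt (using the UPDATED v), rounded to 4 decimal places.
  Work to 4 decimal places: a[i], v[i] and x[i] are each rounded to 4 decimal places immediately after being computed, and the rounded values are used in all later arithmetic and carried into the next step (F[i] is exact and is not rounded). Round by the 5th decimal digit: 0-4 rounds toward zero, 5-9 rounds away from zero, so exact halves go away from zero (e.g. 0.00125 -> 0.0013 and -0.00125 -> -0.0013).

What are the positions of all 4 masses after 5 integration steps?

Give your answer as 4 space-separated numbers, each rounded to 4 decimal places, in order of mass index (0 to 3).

Answer: 5.0395 10.9336 15.4418 18.8318

Derivation:
Step 0: x=[4.0000 12.0000 16.0000 18.0000] v=[0.0000 0.0000 0.0000 0.0000]
Step 1: x=[4.0800 11.9200 15.9600 18.0600] v=[0.8000 -0.8000 -0.4000 0.6000]
Step 2: x=[4.2352 11.7640 15.8812 18.1780] v=[1.5520 -1.5600 -0.7880 1.1800]
Step 3: x=[4.4563 11.5398 15.7660 18.3501] v=[2.2107 -2.2423 -1.1521 1.7206]
Step 4: x=[4.7299 11.2584 15.6180 18.5705] v=[2.7361 -2.8138 -1.4805 2.2038]
Step 5: x=[5.0395 10.9336 15.4418 18.8318] v=[3.0958 -3.2476 -1.7619 2.6133]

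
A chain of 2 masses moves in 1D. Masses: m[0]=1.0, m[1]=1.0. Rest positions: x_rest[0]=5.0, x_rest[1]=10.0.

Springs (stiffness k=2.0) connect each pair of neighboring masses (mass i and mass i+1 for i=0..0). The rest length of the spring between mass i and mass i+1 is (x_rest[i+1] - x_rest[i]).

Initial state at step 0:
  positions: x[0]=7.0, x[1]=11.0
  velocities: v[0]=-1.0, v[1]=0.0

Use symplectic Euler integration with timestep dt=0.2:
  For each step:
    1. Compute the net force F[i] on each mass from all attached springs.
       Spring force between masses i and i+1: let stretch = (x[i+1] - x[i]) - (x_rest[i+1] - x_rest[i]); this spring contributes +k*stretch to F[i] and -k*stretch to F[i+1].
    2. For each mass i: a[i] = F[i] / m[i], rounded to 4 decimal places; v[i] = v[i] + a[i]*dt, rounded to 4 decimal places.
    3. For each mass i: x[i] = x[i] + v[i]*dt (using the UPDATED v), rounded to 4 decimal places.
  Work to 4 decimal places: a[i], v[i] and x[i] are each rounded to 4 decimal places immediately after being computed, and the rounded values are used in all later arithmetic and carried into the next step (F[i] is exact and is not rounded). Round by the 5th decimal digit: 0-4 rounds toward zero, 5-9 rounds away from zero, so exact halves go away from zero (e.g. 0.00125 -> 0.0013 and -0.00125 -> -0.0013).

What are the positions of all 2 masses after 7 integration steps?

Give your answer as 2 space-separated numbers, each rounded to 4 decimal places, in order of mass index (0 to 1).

Step 0: x=[7.0000 11.0000] v=[-1.0000 0.0000]
Step 1: x=[6.7200 11.0800] v=[-1.4000 0.4000]
Step 2: x=[6.3888 11.2112] v=[-1.6560 0.6560]
Step 3: x=[6.0434 11.3566] v=[-1.7270 0.7270]
Step 4: x=[5.7231 11.4769] v=[-1.6017 0.6017]
Step 5: x=[5.4631 11.5369] v=[-1.3002 0.3002]
Step 6: x=[5.2890 11.5110] v=[-0.8707 -0.1293]
Step 7: x=[5.2126 11.3874] v=[-0.3819 -0.6181]

Answer: 5.2126 11.3874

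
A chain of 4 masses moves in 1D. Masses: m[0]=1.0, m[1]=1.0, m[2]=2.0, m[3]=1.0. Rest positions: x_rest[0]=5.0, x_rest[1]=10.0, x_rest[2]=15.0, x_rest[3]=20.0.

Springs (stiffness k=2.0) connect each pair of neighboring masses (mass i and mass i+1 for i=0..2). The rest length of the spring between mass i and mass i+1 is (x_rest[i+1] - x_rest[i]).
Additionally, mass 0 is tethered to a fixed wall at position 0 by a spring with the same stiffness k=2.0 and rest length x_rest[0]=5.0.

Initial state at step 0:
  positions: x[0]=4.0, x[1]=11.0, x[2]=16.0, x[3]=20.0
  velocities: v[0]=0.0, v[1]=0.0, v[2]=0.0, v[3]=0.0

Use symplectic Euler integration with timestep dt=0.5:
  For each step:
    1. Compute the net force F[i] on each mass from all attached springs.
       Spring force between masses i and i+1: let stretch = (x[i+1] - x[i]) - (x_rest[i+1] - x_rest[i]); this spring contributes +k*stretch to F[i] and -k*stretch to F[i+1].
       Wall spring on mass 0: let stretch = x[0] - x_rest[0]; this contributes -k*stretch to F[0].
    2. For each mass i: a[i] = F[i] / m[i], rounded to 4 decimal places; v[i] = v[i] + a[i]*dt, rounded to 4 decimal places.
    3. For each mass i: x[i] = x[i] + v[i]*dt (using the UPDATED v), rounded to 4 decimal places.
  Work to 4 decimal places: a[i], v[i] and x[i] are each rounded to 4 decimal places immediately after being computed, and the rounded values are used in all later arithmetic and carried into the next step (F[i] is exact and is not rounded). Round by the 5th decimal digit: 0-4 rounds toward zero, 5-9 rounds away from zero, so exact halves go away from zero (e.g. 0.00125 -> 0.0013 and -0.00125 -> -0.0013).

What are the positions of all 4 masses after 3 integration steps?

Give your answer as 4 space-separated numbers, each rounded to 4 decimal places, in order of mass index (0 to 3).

Step 0: x=[4.0000 11.0000 16.0000 20.0000] v=[0.0000 0.0000 0.0000 0.0000]
Step 1: x=[5.5000 10.0000 15.7500 20.5000] v=[3.0000 -2.0000 -0.5000 1.0000]
Step 2: x=[6.5000 9.6250 15.2500 21.1250] v=[2.0000 -0.7500 -1.0000 1.2500]
Step 3: x=[5.8125 10.5000 14.8125 21.3125] v=[-1.3750 1.7500 -0.8750 0.3750]

Answer: 5.8125 10.5000 14.8125 21.3125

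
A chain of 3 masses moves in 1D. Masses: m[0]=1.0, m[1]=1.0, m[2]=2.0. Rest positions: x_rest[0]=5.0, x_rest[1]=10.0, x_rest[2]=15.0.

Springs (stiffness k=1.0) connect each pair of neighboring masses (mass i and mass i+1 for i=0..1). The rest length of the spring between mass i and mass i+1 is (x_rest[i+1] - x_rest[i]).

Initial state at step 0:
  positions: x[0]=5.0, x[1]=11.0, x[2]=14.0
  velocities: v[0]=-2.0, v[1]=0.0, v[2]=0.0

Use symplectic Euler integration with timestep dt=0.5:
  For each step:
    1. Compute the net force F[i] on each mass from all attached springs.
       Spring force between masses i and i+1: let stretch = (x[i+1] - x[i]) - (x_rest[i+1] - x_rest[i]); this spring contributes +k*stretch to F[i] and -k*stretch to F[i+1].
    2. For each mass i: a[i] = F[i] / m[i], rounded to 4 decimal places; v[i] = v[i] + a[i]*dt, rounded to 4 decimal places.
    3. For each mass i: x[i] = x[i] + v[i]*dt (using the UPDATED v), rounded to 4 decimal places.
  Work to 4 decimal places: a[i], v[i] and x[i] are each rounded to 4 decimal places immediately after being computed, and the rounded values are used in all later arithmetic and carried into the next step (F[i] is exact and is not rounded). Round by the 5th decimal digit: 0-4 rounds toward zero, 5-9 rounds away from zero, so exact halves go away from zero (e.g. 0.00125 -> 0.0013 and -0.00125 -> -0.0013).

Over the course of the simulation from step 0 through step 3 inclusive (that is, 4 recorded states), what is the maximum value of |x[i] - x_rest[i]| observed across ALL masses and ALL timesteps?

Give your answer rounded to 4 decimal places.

Step 0: x=[5.0000 11.0000 14.0000] v=[-2.0000 0.0000 0.0000]
Step 1: x=[4.2500 10.2500 14.2500] v=[-1.5000 -1.5000 0.5000]
Step 2: x=[3.7500 9.0000 14.6250] v=[-1.0000 -2.5000 0.7500]
Step 3: x=[3.3125 7.8438 14.9219] v=[-0.8750 -2.3125 0.5938]
Max displacement = 2.1562

Answer: 2.1562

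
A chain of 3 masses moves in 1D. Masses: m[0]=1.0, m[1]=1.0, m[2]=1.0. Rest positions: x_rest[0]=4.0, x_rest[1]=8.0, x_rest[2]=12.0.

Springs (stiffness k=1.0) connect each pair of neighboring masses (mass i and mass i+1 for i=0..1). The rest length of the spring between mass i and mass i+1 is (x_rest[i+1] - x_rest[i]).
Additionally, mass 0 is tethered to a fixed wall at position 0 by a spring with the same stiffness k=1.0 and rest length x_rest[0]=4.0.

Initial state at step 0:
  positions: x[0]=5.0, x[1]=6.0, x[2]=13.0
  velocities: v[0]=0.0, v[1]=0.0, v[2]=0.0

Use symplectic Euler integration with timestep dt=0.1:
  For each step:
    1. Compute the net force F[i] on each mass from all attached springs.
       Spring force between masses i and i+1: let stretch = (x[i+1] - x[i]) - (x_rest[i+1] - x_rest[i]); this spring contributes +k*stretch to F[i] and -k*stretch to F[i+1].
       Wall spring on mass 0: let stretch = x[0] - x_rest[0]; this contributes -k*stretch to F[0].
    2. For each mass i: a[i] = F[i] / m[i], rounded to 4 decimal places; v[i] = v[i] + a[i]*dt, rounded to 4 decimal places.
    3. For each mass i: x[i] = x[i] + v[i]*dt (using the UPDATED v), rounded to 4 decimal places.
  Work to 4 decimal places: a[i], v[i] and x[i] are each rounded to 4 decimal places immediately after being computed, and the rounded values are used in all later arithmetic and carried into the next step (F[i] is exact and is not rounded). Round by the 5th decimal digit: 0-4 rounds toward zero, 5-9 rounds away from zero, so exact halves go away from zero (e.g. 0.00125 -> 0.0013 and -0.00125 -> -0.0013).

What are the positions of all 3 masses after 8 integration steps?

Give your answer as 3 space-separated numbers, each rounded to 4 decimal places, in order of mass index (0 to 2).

Step 0: x=[5.0000 6.0000 13.0000] v=[0.0000 0.0000 0.0000]
Step 1: x=[4.9600 6.0600 12.9700] v=[-0.4000 0.6000 -0.3000]
Step 2: x=[4.8814 6.1781 12.9109] v=[-0.7860 1.1810 -0.5910]
Step 3: x=[4.7670 6.3506 12.8245] v=[-1.1445 1.7246 -0.8643]
Step 4: x=[4.6207 6.5720 12.7133] v=[-1.4628 2.2136 -1.1117]
Step 5: x=[4.4477 6.8353 12.5807] v=[-1.7297 2.6326 -1.3258]
Step 6: x=[4.2541 7.1321 12.4307] v=[-1.9357 2.9684 -1.5003]
Step 7: x=[4.0468 7.4532 12.2677] v=[-2.0733 3.2105 -1.6302]
Step 8: x=[3.8331 7.7883 12.0965] v=[-2.1373 3.3513 -1.7117]

Answer: 3.8331 7.7883 12.0965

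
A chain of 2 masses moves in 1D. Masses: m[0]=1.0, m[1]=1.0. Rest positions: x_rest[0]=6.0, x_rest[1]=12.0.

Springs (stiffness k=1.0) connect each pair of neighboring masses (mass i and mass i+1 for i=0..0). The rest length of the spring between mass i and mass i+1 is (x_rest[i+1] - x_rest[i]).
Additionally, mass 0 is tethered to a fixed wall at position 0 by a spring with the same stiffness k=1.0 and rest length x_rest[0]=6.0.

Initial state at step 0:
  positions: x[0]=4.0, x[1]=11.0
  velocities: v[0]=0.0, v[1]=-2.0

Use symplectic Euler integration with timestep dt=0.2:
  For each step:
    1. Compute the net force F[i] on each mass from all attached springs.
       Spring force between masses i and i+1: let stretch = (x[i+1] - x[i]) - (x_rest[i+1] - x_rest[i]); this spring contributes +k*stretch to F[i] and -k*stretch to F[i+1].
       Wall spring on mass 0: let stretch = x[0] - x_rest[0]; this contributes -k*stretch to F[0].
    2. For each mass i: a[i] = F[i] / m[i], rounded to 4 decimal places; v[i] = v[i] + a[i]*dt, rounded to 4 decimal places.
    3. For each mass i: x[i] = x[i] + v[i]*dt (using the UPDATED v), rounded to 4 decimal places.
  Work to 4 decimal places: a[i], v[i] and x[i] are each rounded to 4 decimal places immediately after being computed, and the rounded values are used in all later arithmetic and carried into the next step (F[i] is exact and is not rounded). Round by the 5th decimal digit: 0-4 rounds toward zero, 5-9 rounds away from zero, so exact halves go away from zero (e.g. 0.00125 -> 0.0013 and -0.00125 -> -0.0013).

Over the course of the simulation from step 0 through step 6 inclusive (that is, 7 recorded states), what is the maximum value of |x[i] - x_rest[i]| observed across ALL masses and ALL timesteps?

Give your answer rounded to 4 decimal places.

Step 0: x=[4.0000 11.0000] v=[0.0000 -2.0000]
Step 1: x=[4.1200 10.5600] v=[0.6000 -2.2000]
Step 2: x=[4.3328 10.1024] v=[1.0640 -2.2880]
Step 3: x=[4.6031 9.6540] v=[1.3514 -2.2419]
Step 4: x=[4.8913 9.2436] v=[1.4410 -2.0521]
Step 5: x=[5.1579 8.8991] v=[1.3332 -1.7226]
Step 6: x=[5.3679 8.6449] v=[1.0499 -1.2708]
Max displacement = 3.3551

Answer: 3.3551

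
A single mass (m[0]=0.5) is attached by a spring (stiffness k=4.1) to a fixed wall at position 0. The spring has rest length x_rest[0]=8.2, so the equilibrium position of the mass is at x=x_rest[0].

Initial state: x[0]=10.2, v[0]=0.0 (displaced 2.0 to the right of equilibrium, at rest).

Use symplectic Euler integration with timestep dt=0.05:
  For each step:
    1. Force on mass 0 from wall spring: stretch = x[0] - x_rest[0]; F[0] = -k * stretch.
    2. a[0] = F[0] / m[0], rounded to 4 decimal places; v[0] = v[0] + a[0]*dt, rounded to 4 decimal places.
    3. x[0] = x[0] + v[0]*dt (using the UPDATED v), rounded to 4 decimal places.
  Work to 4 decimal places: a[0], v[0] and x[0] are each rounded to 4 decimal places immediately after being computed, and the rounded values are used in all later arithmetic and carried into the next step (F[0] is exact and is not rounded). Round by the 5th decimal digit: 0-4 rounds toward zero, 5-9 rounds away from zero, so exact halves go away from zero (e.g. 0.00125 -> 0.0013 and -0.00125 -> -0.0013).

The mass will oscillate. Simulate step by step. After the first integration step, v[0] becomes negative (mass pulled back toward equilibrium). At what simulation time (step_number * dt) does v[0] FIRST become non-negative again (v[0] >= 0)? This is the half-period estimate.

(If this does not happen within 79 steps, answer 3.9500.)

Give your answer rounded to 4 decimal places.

Answer: 1.1000

Derivation:
Step 0: x=[10.2000] v=[0.0000]
Step 1: x=[10.1590] v=[-0.8200]
Step 2: x=[10.0778] v=[-1.6232]
Step 3: x=[9.9581] v=[-2.3931]
Step 4: x=[9.8024] v=[-3.1139]
Step 5: x=[9.6139] v=[-3.7709]
Step 6: x=[9.3964] v=[-4.3506]
Step 7: x=[9.1543] v=[-4.8411]
Step 8: x=[8.8927] v=[-5.2324]
Step 9: x=[8.6169] v=[-5.5164]
Step 10: x=[8.3325] v=[-5.6873]
Step 11: x=[8.0454] v=[-5.7416]
Step 12: x=[7.7615] v=[-5.6782]
Step 13: x=[7.4866] v=[-5.4984]
Step 14: x=[7.2263] v=[-5.2059]
Step 15: x=[6.9860] v=[-4.8067]
Step 16: x=[6.7706] v=[-4.3090]
Step 17: x=[6.5845] v=[-3.7229]
Step 18: x=[6.4315] v=[-3.0605]
Step 19: x=[6.3147] v=[-2.3354]
Step 20: x=[6.2366] v=[-1.5624]
Step 21: x=[6.1987] v=[-0.7574]
Step 22: x=[6.2019] v=[0.0631]
First v>=0 after going negative at step 22, time=1.1000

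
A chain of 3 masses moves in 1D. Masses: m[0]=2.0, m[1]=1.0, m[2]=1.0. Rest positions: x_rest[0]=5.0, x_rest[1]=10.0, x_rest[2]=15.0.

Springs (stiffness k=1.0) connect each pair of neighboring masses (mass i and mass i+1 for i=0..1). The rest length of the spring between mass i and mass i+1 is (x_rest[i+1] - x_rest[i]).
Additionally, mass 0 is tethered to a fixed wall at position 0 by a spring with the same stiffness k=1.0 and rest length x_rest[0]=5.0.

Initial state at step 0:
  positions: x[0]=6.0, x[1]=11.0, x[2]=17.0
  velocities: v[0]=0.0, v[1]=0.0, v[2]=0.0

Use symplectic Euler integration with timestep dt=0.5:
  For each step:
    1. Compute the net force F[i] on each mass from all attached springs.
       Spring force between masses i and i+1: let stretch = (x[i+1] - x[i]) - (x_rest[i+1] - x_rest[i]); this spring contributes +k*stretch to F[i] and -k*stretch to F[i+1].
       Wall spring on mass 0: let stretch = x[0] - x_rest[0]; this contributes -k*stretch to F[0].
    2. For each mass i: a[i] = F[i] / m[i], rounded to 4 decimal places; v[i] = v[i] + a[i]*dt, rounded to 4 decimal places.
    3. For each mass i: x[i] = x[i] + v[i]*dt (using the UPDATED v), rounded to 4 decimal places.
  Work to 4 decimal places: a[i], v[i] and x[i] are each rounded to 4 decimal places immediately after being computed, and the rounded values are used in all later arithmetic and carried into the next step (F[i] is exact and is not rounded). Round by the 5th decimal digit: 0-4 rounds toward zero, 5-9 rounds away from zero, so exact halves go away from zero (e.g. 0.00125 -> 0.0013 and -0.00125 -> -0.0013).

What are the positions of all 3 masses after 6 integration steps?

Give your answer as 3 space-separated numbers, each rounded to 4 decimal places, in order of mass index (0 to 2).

Step 0: x=[6.0000 11.0000 17.0000] v=[0.0000 0.0000 0.0000]
Step 1: x=[5.8750 11.2500 16.7500] v=[-0.2500 0.5000 -0.5000]
Step 2: x=[5.6875 11.5313 16.3750] v=[-0.3750 0.5625 -0.7500]
Step 3: x=[5.5196 11.5626 16.0391] v=[-0.3359 0.0625 -0.6719]
Step 4: x=[5.4171 11.2022 15.8340] v=[-0.2051 -0.7208 -0.4102]
Step 5: x=[5.3606 10.5535 15.7210] v=[-0.1131 -1.2975 -0.2261]
Step 6: x=[5.2831 9.8984 15.5661] v=[-0.1551 -1.3102 -0.3099]

Answer: 5.2831 9.8984 15.5661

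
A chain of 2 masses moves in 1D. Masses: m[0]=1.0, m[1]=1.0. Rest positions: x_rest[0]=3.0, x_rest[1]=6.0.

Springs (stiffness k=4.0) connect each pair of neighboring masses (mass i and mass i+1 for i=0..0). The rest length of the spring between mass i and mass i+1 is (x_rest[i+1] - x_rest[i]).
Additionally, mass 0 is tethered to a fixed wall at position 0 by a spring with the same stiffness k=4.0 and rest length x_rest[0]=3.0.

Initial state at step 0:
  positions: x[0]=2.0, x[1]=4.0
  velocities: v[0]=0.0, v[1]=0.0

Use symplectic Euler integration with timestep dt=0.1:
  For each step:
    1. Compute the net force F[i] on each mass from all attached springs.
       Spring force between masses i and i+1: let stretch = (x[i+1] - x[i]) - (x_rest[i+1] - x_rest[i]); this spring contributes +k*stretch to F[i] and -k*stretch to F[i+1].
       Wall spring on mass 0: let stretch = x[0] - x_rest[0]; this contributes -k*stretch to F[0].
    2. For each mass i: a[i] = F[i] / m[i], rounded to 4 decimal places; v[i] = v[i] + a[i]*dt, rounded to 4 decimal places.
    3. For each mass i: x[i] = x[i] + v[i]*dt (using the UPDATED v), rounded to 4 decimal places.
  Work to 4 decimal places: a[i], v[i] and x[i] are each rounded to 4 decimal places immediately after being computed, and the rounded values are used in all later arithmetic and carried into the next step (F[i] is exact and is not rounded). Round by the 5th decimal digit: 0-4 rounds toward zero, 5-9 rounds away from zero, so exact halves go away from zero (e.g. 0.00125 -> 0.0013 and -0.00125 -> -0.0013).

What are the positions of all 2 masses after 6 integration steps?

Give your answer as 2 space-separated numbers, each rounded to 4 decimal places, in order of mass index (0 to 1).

Answer: 2.0968 4.7382

Derivation:
Step 0: x=[2.0000 4.0000] v=[0.0000 0.0000]
Step 1: x=[2.0000 4.0400] v=[0.0000 0.4000]
Step 2: x=[2.0016 4.1184] v=[0.0160 0.7840]
Step 3: x=[2.0078 4.2321] v=[0.0621 1.1373]
Step 4: x=[2.0227 4.3769] v=[0.1487 1.4476]
Step 5: x=[2.0508 4.5475] v=[0.2813 1.7059]
Step 6: x=[2.0968 4.7382] v=[0.4597 1.9072]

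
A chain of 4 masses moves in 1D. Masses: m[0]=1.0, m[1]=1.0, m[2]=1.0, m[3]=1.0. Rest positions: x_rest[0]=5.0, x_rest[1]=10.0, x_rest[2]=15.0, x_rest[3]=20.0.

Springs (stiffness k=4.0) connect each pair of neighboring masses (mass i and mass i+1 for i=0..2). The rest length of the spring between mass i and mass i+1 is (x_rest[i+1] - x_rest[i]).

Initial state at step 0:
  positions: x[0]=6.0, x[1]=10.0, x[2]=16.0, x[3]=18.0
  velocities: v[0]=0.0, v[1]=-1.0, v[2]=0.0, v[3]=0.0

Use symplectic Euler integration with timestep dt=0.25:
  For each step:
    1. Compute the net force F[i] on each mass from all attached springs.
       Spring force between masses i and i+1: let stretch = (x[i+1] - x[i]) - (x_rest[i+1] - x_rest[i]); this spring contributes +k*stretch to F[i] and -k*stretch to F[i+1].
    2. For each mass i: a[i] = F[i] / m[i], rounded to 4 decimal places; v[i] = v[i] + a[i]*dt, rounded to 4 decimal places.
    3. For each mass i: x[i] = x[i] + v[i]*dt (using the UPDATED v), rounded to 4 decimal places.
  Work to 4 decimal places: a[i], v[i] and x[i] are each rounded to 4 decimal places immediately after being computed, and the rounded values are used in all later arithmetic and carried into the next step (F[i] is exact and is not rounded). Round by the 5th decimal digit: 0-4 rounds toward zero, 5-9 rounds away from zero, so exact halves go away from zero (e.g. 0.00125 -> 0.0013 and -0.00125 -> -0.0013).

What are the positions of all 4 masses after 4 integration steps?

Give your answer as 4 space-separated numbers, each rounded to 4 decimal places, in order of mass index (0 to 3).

Answer: 4.8008 9.5664 13.8243 20.8086

Derivation:
Step 0: x=[6.0000 10.0000 16.0000 18.0000] v=[0.0000 -1.0000 0.0000 0.0000]
Step 1: x=[5.7500 10.2500 15.0000 18.7500] v=[-1.0000 1.0000 -4.0000 3.0000]
Step 2: x=[5.3750 10.5625 13.7500 19.8125] v=[-1.5000 1.2500 -5.0000 4.2500]
Step 3: x=[5.0469 10.3750 13.2188 20.6094] v=[-1.3125 -0.7500 -2.1250 3.1875]
Step 4: x=[4.8008 9.5664 13.8243 20.8086] v=[-0.9844 -3.2343 2.4218 0.7969]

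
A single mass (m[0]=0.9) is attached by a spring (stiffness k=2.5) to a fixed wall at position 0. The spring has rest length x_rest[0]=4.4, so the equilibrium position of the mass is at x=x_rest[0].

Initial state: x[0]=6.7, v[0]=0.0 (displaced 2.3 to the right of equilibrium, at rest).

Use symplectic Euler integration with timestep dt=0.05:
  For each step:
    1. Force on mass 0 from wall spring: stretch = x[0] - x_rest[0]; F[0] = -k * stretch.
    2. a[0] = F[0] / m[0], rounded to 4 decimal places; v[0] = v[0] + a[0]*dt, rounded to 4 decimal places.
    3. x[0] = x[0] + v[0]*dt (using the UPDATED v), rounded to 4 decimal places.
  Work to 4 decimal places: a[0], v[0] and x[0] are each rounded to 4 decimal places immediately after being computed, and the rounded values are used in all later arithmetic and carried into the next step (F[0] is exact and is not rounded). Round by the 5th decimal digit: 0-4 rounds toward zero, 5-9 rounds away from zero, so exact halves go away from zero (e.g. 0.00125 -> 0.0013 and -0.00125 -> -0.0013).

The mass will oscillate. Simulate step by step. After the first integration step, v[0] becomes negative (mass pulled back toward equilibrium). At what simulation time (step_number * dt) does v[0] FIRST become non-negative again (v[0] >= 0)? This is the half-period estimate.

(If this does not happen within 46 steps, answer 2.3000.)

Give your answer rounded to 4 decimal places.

Step 0: x=[6.7000] v=[0.0000]
Step 1: x=[6.6840] v=[-0.3194]
Step 2: x=[6.6522] v=[-0.6366]
Step 3: x=[6.6047] v=[-0.9494]
Step 4: x=[6.5419] v=[-1.2556]
Step 5: x=[6.4642] v=[-1.5531]
Step 6: x=[6.3722] v=[-1.8398]
Step 7: x=[6.2665] v=[-2.1137]
Step 8: x=[6.1479] v=[-2.3729]
Step 9: x=[6.0171] v=[-2.6157]
Step 10: x=[5.8751] v=[-2.8403]
Step 11: x=[5.7228] v=[-3.0452]
Step 12: x=[5.5614] v=[-3.2289]
Step 13: x=[5.3919] v=[-3.3902]
Step 14: x=[5.2155] v=[-3.5280]
Step 15: x=[5.0334] v=[-3.6413]
Step 16: x=[4.8469] v=[-3.7293]
Step 17: x=[4.6573] v=[-3.7914]
Step 18: x=[4.4659] v=[-3.8271]
Step 19: x=[4.2741] v=[-3.8363]
Step 20: x=[4.0832] v=[-3.8188]
Step 21: x=[3.8945] v=[-3.7748]
Step 22: x=[3.7093] v=[-3.7046]
Step 23: x=[3.5289] v=[-3.6087]
Step 24: x=[3.3545] v=[-3.4877]
Step 25: x=[3.1874] v=[-3.3425]
Step 26: x=[3.0287] v=[-3.1741]
Step 27: x=[2.8795] v=[-2.9836]
Step 28: x=[2.7409] v=[-2.7724]
Step 29: x=[2.6138] v=[-2.5420]
Step 30: x=[2.4991] v=[-2.2939]
Step 31: x=[2.3976] v=[-2.0299]
Step 32: x=[2.3100] v=[-1.7518]
Step 33: x=[2.2369] v=[-1.4615]
Step 34: x=[2.1788] v=[-1.1611]
Step 35: x=[2.1362] v=[-0.8526]
Step 36: x=[2.1093] v=[-0.5382]
Step 37: x=[2.0983] v=[-0.2200]
Step 38: x=[2.1033] v=[0.0997]
First v>=0 after going negative at step 38, time=1.9000

Answer: 1.9000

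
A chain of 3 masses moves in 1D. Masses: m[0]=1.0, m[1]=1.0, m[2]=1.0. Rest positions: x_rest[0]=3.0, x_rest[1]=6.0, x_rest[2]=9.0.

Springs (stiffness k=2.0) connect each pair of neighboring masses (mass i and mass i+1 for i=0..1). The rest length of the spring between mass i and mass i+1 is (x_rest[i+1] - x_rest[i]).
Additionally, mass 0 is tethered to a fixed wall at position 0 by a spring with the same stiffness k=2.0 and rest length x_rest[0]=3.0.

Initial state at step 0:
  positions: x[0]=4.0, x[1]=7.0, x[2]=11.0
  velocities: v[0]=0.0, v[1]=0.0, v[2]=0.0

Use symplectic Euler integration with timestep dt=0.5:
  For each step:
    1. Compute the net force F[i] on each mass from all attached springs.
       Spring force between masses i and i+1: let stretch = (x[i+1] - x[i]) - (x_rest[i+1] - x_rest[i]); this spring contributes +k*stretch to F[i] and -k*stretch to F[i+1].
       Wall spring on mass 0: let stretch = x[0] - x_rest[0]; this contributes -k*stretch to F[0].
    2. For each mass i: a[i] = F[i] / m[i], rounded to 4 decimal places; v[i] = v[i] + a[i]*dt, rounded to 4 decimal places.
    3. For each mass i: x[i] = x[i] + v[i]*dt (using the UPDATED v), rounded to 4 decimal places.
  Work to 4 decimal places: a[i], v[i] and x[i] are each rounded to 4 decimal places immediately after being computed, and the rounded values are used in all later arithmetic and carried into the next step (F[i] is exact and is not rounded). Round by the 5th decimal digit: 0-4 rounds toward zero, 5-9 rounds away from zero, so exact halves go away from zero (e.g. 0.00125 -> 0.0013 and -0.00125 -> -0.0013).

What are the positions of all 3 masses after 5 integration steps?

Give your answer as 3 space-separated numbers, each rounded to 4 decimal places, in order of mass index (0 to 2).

Answer: 2.9375 5.6250 8.7813

Derivation:
Step 0: x=[4.0000 7.0000 11.0000] v=[0.0000 0.0000 0.0000]
Step 1: x=[3.5000 7.5000 10.5000] v=[-1.0000 1.0000 -1.0000]
Step 2: x=[3.2500 7.5000 10.0000] v=[-0.5000 0.0000 -1.0000]
Step 3: x=[3.5000 6.6250 9.7500] v=[0.5000 -1.7500 -0.5000]
Step 4: x=[3.5625 5.7500 9.4375] v=[0.1250 -1.7500 -0.6250]
Step 5: x=[2.9375 5.6250 8.7813] v=[-1.2500 -0.2500 -1.3125]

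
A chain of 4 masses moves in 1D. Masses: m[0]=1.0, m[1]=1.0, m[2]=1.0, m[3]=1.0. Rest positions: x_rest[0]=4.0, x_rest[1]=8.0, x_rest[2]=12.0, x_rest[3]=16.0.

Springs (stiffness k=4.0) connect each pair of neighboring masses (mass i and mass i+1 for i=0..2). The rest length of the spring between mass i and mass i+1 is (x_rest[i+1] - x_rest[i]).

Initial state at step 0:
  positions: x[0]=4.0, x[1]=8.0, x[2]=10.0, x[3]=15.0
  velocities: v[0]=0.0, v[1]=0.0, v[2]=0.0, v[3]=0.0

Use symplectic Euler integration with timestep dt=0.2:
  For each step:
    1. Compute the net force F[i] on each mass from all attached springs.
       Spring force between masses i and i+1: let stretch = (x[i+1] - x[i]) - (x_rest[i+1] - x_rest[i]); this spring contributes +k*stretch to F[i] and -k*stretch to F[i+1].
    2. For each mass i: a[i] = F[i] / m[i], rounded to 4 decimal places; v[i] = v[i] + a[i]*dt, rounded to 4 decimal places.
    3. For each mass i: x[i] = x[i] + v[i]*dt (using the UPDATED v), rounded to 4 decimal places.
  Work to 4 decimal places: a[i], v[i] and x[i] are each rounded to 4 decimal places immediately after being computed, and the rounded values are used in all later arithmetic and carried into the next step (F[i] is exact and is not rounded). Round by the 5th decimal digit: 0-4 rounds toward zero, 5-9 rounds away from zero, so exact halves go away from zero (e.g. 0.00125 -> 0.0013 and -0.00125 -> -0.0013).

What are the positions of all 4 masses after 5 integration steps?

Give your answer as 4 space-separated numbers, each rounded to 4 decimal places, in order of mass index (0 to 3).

Answer: 3.0525 7.0918 11.9295 14.9263

Derivation:
Step 0: x=[4.0000 8.0000 10.0000 15.0000] v=[0.0000 0.0000 0.0000 0.0000]
Step 1: x=[4.0000 7.6800 10.4800 14.8400] v=[0.0000 -1.6000 2.4000 -0.8000]
Step 2: x=[3.9488 7.2192 11.2096 14.6224] v=[-0.2560 -2.3040 3.6480 -1.0880]
Step 3: x=[3.7809 6.8736 11.8468 14.4988] v=[-0.8397 -1.7280 3.1859 -0.6182]
Step 4: x=[3.4678 6.8289 12.1126 14.5908] v=[-1.5655 -0.2236 1.3289 0.4602]
Step 5: x=[3.0525 7.0918 11.9295 14.9263] v=[-2.0766 1.3145 -0.9155 1.6776]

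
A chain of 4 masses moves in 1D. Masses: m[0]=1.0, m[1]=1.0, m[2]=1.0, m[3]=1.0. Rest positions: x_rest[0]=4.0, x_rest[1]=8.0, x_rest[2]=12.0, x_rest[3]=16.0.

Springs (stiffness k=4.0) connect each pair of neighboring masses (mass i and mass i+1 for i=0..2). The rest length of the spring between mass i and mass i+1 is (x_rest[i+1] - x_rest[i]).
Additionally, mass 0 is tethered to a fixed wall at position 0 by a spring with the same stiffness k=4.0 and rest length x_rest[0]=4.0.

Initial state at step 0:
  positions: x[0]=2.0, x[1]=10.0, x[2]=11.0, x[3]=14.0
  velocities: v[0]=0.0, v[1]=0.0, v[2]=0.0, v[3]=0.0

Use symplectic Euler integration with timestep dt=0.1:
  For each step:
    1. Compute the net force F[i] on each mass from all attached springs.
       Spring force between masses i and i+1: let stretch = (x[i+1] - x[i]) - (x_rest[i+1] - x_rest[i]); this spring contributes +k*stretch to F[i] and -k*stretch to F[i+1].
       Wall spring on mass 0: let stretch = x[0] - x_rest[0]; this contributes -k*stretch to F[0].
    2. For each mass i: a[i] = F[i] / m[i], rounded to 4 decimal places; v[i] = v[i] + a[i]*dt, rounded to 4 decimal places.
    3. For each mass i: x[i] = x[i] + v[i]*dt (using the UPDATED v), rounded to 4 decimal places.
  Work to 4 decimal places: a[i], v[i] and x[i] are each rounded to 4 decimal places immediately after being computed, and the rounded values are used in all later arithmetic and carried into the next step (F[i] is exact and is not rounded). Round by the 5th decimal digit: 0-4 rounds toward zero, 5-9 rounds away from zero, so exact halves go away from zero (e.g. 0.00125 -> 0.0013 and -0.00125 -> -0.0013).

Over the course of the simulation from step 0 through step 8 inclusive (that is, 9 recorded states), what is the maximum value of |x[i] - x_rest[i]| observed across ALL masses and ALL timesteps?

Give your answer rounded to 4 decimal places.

Step 0: x=[2.0000 10.0000 11.0000 14.0000] v=[0.0000 0.0000 0.0000 0.0000]
Step 1: x=[2.2400 9.7200 11.0800 14.0400] v=[2.4000 -2.8000 0.8000 0.4000]
Step 2: x=[2.6896 9.1952 11.2240 14.1216] v=[4.4960 -5.2480 1.4400 0.8160]
Step 3: x=[3.2918 8.4913 11.4028 14.2473] v=[6.0224 -7.0387 1.7875 1.2570]
Step 4: x=[3.9704 7.6959 11.5789 14.4192] v=[6.7855 -7.9539 1.7607 1.7192]
Step 5: x=[4.6392 6.9068 11.7133 14.6375] v=[6.6875 -7.8909 1.3436 2.1831]
Step 6: x=[5.2131 6.2193 11.7724 14.8988] v=[5.7389 -6.8753 0.5907 2.6134]
Step 7: x=[5.6187 5.7137 11.7344 15.1951] v=[4.0561 -5.0565 -0.3800 2.9628]
Step 8: x=[5.8034 5.4451 11.5940 15.5130] v=[1.8466 -2.6862 -1.4040 3.1785]
Max displacement = 2.5549

Answer: 2.5549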